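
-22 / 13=-1.69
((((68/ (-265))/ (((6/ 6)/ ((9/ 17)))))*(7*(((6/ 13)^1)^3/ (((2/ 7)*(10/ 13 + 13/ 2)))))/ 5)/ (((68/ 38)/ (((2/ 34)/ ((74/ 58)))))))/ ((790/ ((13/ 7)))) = -0.00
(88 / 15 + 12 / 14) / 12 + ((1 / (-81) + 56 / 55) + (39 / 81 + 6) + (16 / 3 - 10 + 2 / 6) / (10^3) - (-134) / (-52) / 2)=6.75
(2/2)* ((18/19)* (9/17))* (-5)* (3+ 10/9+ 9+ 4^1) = -13860/323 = -42.91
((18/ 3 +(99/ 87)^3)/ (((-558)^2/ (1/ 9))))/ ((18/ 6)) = 60757/ 68344709364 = 0.00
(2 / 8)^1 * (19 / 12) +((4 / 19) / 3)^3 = 1173913 / 2963088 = 0.40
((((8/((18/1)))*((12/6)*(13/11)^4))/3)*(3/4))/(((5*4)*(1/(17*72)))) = 1942148/73205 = 26.53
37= 37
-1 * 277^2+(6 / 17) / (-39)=-16957111 / 221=-76729.01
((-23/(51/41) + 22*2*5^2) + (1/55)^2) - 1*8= 165615776/154275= 1073.51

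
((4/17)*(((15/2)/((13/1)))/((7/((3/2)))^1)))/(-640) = -9/198016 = -0.00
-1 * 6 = -6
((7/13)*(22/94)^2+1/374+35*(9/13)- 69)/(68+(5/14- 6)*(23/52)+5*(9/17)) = -13453527276/20494724261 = -0.66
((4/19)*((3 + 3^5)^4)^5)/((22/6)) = 7904663523402633358735333700617269247874602893312/209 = 37821356571304465831269540000000000000000000000.00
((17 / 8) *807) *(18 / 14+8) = 15923.84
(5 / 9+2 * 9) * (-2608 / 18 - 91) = -354541 / 81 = -4377.05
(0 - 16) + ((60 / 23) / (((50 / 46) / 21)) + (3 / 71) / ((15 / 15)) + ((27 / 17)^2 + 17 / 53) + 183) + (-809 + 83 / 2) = -5950995997 / 10875070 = -547.21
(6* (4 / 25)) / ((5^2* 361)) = 24 / 225625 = 0.00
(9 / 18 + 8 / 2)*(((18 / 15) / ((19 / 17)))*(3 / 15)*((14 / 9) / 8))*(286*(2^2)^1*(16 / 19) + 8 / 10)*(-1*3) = -24524829 / 45125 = -543.49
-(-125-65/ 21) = 2690/ 21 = 128.10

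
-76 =-76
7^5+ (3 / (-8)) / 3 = 134455 / 8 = 16806.88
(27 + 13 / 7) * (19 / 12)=1919 / 42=45.69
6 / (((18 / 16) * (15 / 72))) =128 / 5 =25.60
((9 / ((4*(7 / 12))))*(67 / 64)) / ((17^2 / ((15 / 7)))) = 27135 / 906304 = 0.03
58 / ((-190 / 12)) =-348 / 95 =-3.66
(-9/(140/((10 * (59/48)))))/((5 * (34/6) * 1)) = -0.03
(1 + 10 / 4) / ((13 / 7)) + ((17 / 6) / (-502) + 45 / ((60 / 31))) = 491975 / 19578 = 25.13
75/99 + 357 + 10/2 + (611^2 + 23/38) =468600191/1254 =373684.36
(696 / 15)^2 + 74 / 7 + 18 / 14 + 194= 2358.82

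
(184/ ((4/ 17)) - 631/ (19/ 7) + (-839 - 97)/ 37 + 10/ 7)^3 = 17308877874329429081/ 119168121961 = 145247551.02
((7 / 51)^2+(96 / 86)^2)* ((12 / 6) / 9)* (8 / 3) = 97332880 / 129849723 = 0.75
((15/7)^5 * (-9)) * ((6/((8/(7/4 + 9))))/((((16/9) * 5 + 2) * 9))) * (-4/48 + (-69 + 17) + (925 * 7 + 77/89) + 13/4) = -1008600010734375/4690900928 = -215012.00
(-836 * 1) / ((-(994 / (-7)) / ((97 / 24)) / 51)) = -344641 / 284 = -1213.52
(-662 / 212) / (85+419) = -331 / 53424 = -0.01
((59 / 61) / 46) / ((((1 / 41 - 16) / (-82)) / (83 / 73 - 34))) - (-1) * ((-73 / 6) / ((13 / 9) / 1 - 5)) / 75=-75158301823 / 21467022400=-3.50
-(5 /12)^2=-25 /144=-0.17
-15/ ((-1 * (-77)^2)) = 15/ 5929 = 0.00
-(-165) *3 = 495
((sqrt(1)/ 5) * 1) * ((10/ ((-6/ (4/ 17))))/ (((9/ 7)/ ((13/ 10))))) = -0.08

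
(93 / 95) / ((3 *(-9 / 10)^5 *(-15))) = 124000 / 3365793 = 0.04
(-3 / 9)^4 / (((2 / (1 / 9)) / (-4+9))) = 5 / 1458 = 0.00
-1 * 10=-10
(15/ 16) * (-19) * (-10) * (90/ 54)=2375/ 8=296.88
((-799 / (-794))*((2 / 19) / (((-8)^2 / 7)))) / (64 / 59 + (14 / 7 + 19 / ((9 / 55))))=2969883 / 30554822336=0.00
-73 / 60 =-1.22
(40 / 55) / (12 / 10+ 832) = 20 / 22913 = 0.00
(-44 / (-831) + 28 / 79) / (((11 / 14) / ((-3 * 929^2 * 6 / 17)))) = -1938818154336 / 4092121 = -473792.97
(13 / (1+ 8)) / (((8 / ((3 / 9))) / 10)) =65 / 108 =0.60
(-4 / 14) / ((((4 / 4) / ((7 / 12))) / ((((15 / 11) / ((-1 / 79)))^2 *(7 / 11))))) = -3276525 / 2662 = -1230.85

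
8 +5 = 13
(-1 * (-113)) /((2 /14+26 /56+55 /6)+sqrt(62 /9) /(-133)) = 721392 * sqrt(62) /243327809+2813248452 /243327809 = 11.58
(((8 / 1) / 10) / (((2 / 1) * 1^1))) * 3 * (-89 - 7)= -576 / 5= -115.20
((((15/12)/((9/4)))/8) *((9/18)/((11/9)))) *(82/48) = 205/4224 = 0.05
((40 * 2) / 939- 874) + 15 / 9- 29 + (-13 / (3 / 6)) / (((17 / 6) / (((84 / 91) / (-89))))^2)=-25184384899136 / 27943885983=-901.25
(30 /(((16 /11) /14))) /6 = 385 /8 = 48.12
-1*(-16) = 16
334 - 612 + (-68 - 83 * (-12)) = 650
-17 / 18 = -0.94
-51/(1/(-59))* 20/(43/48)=2888640/43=67177.67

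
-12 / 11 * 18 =-216 / 11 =-19.64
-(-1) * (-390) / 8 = -195 / 4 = -48.75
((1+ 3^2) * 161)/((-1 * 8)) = -805/4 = -201.25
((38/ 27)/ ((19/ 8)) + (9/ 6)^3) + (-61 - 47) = -22471/ 216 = -104.03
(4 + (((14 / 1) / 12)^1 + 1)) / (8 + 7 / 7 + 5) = 37 / 84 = 0.44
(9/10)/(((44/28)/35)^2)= 108045/242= 446.47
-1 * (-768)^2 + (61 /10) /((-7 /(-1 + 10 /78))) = -805108723 /1365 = -589823.24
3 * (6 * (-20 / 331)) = -1.09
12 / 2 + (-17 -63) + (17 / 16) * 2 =-575 / 8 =-71.88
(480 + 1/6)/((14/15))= 14405/28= 514.46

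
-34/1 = -34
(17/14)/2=17/28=0.61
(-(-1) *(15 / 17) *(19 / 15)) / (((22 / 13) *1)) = 247 / 374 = 0.66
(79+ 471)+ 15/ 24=4405/ 8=550.62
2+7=9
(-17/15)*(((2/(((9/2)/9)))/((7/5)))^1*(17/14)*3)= -11.80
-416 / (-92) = 104 / 23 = 4.52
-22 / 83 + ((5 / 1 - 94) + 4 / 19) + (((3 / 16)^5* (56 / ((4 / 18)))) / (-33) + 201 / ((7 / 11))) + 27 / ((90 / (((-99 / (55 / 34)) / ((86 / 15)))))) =1530275808474009 / 6843855011840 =223.60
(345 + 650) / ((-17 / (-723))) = 719385 / 17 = 42316.76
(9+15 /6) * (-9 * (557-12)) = -112815 /2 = -56407.50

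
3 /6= 1 /2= 0.50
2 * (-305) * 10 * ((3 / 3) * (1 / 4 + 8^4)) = -24987125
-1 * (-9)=9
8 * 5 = 40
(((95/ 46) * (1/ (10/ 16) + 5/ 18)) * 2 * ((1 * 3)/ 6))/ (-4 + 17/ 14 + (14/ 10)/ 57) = -2135315/ 1520346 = -1.40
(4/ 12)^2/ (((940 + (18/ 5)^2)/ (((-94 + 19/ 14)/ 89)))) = -32425/ 267162336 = -0.00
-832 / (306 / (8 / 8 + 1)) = -832 / 153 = -5.44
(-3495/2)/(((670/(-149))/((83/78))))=2881511/6968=413.53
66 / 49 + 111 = 5505 / 49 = 112.35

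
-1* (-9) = 9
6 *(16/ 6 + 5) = 46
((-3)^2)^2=81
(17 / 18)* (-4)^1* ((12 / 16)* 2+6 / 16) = -85 / 12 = -7.08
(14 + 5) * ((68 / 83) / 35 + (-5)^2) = 1381167 / 2905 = 475.44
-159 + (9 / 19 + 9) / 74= -111687 / 703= -158.87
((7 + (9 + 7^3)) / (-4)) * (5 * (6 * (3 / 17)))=-16155 / 34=-475.15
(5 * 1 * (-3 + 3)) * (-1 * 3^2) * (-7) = 0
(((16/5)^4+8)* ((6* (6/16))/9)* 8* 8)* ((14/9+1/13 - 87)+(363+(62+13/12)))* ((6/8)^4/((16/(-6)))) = -7591939569/104000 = -72999.42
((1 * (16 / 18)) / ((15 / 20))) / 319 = 32 / 8613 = 0.00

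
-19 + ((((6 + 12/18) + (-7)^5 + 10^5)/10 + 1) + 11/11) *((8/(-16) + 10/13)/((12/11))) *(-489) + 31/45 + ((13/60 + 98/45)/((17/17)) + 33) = -3133416809/3120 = -1004300.26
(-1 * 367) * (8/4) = -734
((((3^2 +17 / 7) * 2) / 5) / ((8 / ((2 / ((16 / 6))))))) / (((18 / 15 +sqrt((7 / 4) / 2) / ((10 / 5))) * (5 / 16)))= 9216 / 6839 - 960 * sqrt(14) / 6839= 0.82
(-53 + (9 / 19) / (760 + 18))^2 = 613773532969 / 218507524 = 2808.94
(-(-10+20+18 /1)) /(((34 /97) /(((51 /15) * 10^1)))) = -2716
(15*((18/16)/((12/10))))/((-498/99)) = -7425/2656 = -2.80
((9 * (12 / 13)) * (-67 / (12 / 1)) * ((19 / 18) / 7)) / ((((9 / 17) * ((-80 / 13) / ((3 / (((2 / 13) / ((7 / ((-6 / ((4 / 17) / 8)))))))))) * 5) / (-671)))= 192.78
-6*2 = -12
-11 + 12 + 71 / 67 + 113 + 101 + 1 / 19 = 275111 / 1273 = 216.11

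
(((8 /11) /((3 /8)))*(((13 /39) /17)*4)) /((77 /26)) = 0.05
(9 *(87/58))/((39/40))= 180/13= 13.85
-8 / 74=-4 / 37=-0.11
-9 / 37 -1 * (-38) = 37.76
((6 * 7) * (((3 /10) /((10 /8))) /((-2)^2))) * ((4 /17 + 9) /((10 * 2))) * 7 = 69237 /8500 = 8.15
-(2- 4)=2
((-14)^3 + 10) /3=-2734 /3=-911.33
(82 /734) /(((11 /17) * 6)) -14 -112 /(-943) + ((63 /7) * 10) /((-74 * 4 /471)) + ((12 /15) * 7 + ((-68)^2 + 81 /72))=4473.66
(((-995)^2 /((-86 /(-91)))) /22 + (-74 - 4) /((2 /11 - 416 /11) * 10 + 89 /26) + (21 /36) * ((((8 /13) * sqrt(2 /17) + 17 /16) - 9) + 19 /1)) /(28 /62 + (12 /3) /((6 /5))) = 217 * sqrt(34) /38896 + 14300686792691445 /1136552310784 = 12582.55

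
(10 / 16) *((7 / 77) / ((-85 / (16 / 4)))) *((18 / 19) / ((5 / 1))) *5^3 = -225 / 3553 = -0.06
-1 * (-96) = 96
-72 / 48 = -1.50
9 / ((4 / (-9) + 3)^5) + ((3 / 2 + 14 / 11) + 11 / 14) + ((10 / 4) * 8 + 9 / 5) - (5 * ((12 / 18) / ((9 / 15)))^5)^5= -77391993547640638266538513157364867994 / 1778945509800898503203859242371695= -43504.42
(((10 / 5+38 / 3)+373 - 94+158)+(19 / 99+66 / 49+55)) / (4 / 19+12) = 46840795 / 1125432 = 41.62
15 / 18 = 5 / 6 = 0.83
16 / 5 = 3.20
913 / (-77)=-83 / 7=-11.86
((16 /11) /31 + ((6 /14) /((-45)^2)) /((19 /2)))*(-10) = -2874164 /6122655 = -0.47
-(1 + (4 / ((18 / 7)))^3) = -3473 / 729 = -4.76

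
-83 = -83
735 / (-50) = -147 / 10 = -14.70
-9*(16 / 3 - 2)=-30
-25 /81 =-0.31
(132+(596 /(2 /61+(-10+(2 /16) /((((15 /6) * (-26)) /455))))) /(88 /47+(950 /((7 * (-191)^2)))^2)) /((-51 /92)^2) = 6594623504904813889600 /19743927774006624903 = 334.01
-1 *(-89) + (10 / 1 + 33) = 132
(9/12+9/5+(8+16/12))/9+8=5033/540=9.32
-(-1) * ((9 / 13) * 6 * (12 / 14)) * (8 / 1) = 2592 / 91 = 28.48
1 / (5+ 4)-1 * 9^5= -531440 / 9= -59048.89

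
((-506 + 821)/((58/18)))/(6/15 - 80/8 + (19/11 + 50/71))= -527175/38657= -13.64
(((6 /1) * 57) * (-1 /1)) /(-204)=1.68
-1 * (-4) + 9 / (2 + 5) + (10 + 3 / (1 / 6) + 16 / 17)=4073 / 119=34.23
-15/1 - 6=-21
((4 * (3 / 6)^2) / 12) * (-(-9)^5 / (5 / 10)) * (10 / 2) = 98415 / 2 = 49207.50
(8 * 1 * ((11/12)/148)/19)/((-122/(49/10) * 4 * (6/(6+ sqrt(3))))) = -0.00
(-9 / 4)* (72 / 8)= -81 / 4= -20.25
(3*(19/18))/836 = 1/264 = 0.00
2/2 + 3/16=19/16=1.19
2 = 2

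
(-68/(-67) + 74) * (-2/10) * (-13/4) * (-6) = -98007/335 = -292.56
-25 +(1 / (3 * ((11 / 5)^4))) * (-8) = -1103075 / 43923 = -25.11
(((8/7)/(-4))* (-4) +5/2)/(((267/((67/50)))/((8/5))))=2278/77875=0.03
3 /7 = 0.43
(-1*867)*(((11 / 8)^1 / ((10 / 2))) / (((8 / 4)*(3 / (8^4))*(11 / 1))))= -73984 / 5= -14796.80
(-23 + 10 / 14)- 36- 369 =-2991 / 7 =-427.29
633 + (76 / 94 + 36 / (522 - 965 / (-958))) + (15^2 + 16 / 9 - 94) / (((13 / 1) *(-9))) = 15690128275340 / 24797020131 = 632.74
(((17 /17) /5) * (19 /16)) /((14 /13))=247 /1120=0.22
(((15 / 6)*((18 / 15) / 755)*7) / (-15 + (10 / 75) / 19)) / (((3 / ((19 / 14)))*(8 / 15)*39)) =-5415 / 134206384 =-0.00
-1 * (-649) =649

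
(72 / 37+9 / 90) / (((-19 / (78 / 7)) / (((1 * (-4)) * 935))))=22083204 / 4921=4487.54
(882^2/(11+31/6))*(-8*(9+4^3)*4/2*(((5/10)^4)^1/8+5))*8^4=-111825093832704/97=-1152836018893.86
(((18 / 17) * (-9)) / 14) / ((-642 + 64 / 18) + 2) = 729 / 681632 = 0.00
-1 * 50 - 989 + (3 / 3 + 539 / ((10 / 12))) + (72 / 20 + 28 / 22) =-21248 / 55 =-386.33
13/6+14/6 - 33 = -57/2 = -28.50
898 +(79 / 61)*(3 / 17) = 931463 / 1037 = 898.23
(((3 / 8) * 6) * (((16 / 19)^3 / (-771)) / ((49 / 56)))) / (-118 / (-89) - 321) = 2187264 / 351066590791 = 0.00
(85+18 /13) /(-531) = -1123 /6903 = -0.16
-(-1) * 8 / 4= 2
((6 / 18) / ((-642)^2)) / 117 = 1 / 144669564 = 0.00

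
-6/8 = -3/4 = -0.75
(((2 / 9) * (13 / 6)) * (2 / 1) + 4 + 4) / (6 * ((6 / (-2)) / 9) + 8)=121 / 81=1.49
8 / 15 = 0.53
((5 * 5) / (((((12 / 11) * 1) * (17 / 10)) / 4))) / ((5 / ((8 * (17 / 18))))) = 2200 / 27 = 81.48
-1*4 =-4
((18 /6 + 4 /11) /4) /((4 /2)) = 37 /88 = 0.42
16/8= 2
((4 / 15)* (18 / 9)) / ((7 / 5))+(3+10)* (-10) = -2722 / 21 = -129.62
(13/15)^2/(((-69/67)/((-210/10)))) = 79261/5175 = 15.32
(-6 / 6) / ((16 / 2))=-1 / 8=-0.12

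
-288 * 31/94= -4464/47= -94.98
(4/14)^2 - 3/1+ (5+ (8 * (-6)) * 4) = -9306/49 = -189.92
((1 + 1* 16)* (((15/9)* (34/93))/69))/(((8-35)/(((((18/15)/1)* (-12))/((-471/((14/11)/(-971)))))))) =64736/290540962503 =0.00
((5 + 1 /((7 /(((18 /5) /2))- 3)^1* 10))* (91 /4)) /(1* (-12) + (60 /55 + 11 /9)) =-526383 /43840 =-12.01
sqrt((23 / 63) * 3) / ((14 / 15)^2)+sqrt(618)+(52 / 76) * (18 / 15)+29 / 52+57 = 75 * sqrt(483) / 1372+sqrt(618)+288391 / 4940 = 84.44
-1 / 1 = -1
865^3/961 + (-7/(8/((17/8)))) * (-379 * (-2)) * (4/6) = 31022959939/46128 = 672540.75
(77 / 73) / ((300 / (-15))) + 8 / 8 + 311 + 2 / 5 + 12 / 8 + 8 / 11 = 5052067 / 16060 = 314.57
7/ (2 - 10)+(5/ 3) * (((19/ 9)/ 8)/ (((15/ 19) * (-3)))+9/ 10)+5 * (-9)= -43313/ 972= -44.56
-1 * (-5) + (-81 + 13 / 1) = -63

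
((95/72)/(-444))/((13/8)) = -95/51948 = -0.00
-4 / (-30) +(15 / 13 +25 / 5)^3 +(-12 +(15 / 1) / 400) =116642717 / 527280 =221.22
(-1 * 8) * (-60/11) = 480/11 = 43.64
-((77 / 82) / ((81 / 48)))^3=-233744896 / 1356572043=-0.17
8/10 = 4/5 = 0.80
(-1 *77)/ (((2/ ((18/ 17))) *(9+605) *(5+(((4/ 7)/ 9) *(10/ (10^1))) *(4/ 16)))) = -43659/ 3298408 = -0.01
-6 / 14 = -3 / 7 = -0.43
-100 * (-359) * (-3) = -107700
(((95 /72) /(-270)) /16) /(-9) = 0.00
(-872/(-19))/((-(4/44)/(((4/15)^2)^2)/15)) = -2455552/64125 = -38.29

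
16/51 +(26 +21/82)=26.57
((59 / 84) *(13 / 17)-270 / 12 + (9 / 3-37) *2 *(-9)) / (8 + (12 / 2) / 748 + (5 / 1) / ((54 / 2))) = 83414727 / 1158290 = 72.02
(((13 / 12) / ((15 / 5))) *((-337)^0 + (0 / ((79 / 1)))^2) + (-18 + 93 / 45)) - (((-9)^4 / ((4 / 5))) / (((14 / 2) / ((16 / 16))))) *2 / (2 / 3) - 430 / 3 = -1157224 / 315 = -3673.73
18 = 18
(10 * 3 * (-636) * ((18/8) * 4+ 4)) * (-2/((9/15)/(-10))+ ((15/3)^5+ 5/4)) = -783703050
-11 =-11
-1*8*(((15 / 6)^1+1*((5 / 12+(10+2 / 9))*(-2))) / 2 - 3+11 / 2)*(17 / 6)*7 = 29512 / 27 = 1093.04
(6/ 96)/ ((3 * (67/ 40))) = 5/ 402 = 0.01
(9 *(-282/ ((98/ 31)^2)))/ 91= -1219509/ 436982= -2.79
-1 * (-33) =33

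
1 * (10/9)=10/9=1.11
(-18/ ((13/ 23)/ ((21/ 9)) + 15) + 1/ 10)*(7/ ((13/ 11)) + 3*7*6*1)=-1516403/ 10634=-142.60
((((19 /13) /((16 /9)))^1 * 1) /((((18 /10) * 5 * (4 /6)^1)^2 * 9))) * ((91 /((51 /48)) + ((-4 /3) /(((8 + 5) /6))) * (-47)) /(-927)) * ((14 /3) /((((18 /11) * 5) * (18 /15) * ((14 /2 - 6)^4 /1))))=-1543465 /10354797648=-0.00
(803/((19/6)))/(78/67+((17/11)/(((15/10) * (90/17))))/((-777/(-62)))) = 186234044535/866403952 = 214.95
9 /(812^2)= 9 /659344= 0.00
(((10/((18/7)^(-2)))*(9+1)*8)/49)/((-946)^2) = 64800/537173329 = 0.00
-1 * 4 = -4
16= 16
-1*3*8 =-24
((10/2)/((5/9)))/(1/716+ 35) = 6444/25061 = 0.26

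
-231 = -231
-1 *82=-82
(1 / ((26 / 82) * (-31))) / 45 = -41 / 18135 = -0.00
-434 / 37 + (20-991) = -36361 / 37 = -982.73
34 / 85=2 / 5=0.40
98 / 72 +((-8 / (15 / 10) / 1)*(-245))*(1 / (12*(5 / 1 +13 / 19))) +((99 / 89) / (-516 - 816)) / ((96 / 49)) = 2101469909 / 102425472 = 20.52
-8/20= -2/5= -0.40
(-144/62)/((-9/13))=3.35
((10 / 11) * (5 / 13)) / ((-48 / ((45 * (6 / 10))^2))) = -6075 / 1144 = -5.31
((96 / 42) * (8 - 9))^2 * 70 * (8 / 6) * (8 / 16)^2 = 2560 / 21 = 121.90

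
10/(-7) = -10/7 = -1.43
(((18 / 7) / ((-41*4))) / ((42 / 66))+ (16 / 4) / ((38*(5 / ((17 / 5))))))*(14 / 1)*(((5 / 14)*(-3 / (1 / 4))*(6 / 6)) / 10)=-268761 / 954275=-0.28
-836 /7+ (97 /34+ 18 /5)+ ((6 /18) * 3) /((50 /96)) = -660781 /5950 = -111.06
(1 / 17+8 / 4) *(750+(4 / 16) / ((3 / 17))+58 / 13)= 4127095 / 2652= 1556.22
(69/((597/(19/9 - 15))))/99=-2668/177309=-0.02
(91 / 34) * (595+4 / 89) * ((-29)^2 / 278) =29158311 / 6052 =4817.96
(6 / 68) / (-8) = -3 / 272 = -0.01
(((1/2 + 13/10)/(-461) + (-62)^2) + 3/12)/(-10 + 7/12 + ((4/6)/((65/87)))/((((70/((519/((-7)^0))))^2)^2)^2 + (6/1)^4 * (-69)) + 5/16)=-162682063976772322600321749236630556/385273525850036197699196690815819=-422.25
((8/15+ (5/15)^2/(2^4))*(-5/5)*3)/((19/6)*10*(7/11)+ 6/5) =-4279/56368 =-0.08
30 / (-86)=-15 / 43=-0.35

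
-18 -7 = -25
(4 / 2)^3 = 8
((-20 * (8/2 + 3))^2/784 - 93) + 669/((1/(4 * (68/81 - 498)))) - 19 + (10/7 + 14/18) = -1330486.28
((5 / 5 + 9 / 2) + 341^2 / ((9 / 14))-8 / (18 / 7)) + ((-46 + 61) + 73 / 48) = 26049667 / 144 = 180900.47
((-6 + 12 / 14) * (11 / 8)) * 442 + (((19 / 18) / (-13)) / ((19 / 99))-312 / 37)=-21107231 / 6734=-3134.43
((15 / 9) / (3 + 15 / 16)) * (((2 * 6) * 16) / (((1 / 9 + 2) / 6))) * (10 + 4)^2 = 860160 / 19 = 45271.58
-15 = -15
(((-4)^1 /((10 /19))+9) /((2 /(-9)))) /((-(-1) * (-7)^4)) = -9 /3430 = -0.00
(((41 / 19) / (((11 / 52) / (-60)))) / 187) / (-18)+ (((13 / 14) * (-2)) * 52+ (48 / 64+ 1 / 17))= -313788991 / 3282972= -95.58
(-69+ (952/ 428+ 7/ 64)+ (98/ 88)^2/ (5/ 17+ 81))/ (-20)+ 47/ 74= 1681111328471/ 423700414720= 3.97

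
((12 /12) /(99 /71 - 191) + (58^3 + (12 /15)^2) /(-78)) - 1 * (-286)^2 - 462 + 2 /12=-556251863623 /6562725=-84759.28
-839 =-839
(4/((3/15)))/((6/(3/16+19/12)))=425/72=5.90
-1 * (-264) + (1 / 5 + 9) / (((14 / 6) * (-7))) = 64542 / 245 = 263.44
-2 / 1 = -2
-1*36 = -36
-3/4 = -0.75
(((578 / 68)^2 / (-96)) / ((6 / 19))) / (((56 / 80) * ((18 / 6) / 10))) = -137275 / 12096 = -11.35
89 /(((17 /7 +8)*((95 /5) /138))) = 85974 /1387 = 61.99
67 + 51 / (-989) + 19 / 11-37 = 344600 / 10879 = 31.68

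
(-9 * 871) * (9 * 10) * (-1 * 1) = 705510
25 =25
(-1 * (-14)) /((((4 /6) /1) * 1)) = 21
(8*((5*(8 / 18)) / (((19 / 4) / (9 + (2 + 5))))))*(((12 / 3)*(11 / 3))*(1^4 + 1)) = 901120 / 513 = 1756.57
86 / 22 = 43 / 11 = 3.91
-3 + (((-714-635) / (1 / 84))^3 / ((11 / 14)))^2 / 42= 9879937456561459521249046929045 / 121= 81652375674061648935942540000.00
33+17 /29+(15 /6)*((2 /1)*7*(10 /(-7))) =-476 /29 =-16.41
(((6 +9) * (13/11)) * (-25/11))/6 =-6.71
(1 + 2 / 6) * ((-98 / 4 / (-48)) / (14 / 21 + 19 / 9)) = 49 / 200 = 0.24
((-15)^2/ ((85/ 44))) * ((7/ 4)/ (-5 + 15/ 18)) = -4158/ 85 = -48.92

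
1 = 1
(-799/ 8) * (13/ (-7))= 10387/ 56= 185.48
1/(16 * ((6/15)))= 5/32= 0.16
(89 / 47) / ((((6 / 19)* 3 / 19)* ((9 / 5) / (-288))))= -2570320 / 423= -6076.41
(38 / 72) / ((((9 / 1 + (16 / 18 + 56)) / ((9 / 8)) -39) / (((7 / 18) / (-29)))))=-133 / 367720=-0.00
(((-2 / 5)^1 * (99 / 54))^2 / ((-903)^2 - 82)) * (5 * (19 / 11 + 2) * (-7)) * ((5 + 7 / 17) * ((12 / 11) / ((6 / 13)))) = -29848 / 27118485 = -0.00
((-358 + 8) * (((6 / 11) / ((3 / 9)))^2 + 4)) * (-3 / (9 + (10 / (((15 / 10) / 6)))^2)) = 848400 / 194689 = 4.36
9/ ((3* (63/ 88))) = 88/ 21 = 4.19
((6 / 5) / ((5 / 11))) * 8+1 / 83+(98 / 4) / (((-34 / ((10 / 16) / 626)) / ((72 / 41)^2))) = 392170630874 / 18560047075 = 21.13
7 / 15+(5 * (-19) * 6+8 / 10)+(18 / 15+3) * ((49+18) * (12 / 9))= -2903 / 15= -193.53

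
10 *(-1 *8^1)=-80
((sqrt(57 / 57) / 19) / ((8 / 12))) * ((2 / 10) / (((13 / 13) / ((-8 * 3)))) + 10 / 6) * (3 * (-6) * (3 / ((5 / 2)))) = 2538 / 475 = 5.34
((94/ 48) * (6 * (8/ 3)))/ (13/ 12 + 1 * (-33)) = -376/ 383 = -0.98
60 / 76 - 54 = -1011 / 19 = -53.21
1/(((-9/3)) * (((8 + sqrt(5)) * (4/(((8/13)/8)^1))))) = -0.00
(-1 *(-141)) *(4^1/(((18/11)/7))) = 7238/3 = 2412.67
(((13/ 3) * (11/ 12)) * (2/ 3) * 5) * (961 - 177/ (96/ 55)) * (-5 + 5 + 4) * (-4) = -6555835/ 36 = -182106.53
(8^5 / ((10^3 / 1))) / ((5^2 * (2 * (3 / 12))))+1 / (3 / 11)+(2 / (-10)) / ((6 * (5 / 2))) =58826 / 9375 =6.27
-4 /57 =-0.07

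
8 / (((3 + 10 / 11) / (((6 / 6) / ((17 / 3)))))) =264 / 731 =0.36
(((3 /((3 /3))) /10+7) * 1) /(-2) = -73 /20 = -3.65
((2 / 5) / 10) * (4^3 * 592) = 37888 / 25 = 1515.52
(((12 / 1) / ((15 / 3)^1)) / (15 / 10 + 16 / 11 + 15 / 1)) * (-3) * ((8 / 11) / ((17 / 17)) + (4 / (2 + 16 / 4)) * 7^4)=-1268304 / 1975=-642.18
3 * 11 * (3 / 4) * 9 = 891 / 4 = 222.75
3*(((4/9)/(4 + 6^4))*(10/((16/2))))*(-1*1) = -1/780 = -0.00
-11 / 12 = -0.92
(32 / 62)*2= 32 / 31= 1.03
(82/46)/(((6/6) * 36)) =41/828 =0.05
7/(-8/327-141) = -2289/46115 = -0.05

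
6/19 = 0.32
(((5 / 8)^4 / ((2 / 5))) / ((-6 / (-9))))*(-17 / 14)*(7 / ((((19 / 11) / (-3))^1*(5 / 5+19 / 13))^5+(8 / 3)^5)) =-2315829909783121875 / 61484157184359006208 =-0.04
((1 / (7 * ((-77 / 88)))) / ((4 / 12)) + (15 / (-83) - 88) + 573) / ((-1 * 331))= -1969768 / 1346177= -1.46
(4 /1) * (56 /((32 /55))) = 385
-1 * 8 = -8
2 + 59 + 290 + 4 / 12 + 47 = 1195 / 3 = 398.33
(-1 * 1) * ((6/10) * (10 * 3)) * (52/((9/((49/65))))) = -392/5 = -78.40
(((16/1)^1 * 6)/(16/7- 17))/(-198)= 112/3399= 0.03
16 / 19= 0.84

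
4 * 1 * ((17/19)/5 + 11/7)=4656/665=7.00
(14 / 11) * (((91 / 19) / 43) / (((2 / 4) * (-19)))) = -2548 / 170753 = -0.01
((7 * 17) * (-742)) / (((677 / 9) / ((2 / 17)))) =-93492 / 677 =-138.10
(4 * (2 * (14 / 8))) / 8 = 7 / 4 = 1.75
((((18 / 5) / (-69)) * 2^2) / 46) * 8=-96 / 2645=-0.04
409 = 409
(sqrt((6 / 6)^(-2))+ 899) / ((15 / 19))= 1140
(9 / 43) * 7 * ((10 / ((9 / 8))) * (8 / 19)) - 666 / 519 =593666 / 141341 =4.20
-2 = -2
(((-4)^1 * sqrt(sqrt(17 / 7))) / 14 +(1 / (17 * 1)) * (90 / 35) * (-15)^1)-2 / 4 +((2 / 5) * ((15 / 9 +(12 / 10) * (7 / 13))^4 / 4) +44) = -2 * 17^(1 / 4) * 7^(3 / 4) / 49 +37933189107472 / 860310871875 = 43.74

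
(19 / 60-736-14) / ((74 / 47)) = -2114107 / 4440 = -476.15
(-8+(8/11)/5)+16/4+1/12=-2489/660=-3.77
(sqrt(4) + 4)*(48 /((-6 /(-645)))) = 30960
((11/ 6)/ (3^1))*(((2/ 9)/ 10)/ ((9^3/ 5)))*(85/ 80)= 187/ 1889568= 0.00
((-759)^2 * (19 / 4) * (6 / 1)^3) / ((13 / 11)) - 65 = 6501649321 / 13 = 500126870.85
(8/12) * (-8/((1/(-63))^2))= -21168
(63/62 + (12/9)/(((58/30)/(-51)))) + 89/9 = -392695/16182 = -24.27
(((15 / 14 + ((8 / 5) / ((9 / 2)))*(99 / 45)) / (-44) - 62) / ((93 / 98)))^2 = 3623230114452529 / 847688490000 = 4274.25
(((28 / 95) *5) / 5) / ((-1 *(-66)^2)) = -7 / 103455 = -0.00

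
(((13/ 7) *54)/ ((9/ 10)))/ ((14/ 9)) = 3510/ 49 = 71.63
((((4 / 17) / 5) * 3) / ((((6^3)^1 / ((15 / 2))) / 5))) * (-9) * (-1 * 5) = 75 / 68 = 1.10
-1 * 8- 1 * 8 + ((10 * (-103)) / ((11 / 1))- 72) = -1998 / 11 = -181.64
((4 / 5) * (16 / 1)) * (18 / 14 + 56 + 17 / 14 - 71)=-160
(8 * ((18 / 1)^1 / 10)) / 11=72 / 55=1.31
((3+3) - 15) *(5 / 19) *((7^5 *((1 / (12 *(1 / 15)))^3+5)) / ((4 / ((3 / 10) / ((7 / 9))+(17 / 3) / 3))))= -1531081685 / 9728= -157389.15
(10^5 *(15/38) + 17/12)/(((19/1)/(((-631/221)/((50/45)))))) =-17037611439/3191240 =-5338.87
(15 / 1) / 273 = 0.05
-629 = -629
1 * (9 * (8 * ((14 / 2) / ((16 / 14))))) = 441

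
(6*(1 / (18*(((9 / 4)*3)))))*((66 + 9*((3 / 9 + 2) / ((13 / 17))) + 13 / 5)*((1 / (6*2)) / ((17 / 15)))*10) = 3.49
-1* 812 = -812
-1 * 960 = -960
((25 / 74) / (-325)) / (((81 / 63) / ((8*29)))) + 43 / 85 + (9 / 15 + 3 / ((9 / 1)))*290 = 99712987 / 367965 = 270.98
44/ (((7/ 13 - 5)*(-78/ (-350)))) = -44.25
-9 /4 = -2.25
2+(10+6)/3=7.33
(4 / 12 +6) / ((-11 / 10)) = -190 / 33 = -5.76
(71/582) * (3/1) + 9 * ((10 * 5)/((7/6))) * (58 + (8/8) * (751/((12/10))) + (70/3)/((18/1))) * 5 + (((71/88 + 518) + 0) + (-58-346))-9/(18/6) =78958300549/59752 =1321433.60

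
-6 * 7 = -42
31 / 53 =0.58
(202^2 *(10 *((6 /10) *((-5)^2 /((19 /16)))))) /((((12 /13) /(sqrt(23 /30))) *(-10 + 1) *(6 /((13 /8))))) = -8619845 *sqrt(690) /1539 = -147124.63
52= 52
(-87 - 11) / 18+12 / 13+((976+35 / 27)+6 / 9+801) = 1774.44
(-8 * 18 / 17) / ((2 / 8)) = -576 / 17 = -33.88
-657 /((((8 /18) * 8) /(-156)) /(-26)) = -2997891 /4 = -749472.75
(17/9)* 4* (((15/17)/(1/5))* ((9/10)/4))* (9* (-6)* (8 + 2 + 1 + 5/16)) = -4581.56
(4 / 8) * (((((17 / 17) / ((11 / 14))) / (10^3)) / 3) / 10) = 7 / 330000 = 0.00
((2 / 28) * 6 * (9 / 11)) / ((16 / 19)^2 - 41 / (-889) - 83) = -1237869 / 290341942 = -0.00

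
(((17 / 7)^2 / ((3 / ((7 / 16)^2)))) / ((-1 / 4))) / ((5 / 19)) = -5491 / 960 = -5.72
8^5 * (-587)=-19234816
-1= -1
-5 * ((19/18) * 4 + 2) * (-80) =22400/9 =2488.89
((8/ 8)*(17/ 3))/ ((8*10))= 17/ 240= 0.07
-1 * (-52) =52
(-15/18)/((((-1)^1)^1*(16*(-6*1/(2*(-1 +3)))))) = -5/144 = -0.03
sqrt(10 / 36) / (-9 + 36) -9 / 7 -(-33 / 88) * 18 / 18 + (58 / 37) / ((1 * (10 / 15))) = sqrt(10) / 162 + 2985 / 2072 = 1.46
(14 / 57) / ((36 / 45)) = 35 / 114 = 0.31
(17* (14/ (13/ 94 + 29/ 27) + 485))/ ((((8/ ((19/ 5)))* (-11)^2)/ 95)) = 551563597/ 175208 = 3148.05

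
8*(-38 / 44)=-76 / 11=-6.91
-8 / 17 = -0.47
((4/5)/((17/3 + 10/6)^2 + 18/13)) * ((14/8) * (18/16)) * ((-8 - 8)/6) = -351/4610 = -0.08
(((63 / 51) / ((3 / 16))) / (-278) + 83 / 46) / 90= 193553 / 9782820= 0.02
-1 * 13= -13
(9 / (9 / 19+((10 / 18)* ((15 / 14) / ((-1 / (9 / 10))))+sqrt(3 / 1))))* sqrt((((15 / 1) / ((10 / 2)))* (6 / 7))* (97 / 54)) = 2508* sqrt(2037) / 282661+121296* sqrt(679) / 282661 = 11.58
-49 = -49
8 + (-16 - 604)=-612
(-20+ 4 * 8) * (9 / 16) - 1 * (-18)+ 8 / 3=329 / 12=27.42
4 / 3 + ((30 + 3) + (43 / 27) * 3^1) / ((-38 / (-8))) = 1588 / 171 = 9.29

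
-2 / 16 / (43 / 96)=-12 / 43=-0.28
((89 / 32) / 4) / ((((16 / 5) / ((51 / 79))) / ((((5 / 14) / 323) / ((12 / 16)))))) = 2225 / 10759168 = 0.00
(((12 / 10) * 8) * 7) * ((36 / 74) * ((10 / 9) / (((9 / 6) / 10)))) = 242.16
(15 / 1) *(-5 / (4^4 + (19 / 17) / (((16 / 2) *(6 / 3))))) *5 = -34000 / 23217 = -1.46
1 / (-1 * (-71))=1 / 71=0.01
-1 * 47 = -47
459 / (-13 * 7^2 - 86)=-153 / 241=-0.63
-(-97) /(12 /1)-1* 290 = -3383 /12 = -281.92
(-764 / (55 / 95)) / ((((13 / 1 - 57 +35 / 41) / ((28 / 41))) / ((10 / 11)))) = 4064480 / 214049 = 18.99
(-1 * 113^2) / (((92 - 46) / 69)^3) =-344763 / 8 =-43095.38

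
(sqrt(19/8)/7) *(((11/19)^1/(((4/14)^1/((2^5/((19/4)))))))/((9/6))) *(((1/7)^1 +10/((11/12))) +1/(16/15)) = 29542 *sqrt(38)/7581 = 24.02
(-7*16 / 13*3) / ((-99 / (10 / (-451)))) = -1120 / 193479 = -0.01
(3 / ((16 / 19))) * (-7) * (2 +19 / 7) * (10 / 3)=-391.88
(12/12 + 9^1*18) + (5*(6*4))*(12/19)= 4537/19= 238.79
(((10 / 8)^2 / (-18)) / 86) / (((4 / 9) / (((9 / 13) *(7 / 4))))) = -1575 / 572416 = -0.00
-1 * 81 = -81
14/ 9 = 1.56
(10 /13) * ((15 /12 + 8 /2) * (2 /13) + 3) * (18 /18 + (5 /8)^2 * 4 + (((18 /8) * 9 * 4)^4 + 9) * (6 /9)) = 17483596515 /208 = 84055752.48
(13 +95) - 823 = -715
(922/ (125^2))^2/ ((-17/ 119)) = -5950588/ 244140625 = -0.02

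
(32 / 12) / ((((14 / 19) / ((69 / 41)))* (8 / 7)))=437 / 82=5.33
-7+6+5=4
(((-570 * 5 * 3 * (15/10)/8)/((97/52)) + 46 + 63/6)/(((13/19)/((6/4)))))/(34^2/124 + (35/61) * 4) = -1399111189/9234303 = -151.51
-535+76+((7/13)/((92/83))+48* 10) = 25697/1196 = 21.49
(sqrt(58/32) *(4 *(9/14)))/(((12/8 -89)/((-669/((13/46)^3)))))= 586060056 *sqrt(29)/2691325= 1172.67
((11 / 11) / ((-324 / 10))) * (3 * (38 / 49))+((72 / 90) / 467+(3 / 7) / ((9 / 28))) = 3902407 / 3089205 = 1.26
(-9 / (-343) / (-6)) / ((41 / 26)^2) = -0.00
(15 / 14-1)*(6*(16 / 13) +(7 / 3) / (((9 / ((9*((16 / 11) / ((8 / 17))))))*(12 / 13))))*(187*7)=665023 / 468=1420.99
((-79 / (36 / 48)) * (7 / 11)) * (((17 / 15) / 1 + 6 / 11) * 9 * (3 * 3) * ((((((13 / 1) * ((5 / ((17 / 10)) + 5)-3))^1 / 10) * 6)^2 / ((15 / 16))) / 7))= -45091623822336 / 21855625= -2063158.74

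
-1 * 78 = -78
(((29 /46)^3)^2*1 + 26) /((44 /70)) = 8642428991595 /208434531712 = 41.46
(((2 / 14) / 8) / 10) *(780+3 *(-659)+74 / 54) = -16141 / 7560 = -2.14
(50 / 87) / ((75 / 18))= 0.14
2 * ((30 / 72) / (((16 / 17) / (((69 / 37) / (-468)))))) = -1955 / 554112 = -0.00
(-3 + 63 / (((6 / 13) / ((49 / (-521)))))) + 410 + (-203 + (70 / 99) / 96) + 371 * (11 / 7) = 1916682787 / 2475792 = 774.17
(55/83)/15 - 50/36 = -1.34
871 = 871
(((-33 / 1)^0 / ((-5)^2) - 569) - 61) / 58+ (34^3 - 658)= 56020951 / 1450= 38635.14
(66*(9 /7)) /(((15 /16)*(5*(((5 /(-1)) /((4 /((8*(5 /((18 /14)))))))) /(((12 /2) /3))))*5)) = -28512 /153125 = -0.19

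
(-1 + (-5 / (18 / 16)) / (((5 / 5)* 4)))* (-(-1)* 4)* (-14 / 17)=1064 / 153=6.95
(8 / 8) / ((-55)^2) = 1 / 3025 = 0.00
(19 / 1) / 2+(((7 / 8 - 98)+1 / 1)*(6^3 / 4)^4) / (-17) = 1634712839 / 34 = 48079789.38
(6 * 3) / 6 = 3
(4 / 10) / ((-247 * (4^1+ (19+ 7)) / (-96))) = 32 / 6175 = 0.01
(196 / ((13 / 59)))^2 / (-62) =-66863048 / 5239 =-12762.56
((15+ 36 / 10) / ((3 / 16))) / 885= 496 / 4425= 0.11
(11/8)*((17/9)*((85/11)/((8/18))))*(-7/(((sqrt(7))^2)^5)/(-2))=1445/153664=0.01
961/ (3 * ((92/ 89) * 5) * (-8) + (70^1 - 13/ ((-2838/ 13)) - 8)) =-7830042/ 505045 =-15.50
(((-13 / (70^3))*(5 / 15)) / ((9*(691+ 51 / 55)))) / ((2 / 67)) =-143 / 2104099200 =-0.00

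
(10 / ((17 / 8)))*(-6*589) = -282720 / 17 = -16630.59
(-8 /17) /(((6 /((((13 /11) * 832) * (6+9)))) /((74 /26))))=-615680 /187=-3292.41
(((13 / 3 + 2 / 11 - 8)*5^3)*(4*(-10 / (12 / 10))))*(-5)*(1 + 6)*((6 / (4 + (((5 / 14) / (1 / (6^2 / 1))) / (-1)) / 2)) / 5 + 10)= -8130500000 / 1683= -4830956.63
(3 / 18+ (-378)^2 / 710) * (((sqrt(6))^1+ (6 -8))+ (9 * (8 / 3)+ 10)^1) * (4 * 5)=858014 * sqrt(6) / 213+ 27456448 / 213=138770.63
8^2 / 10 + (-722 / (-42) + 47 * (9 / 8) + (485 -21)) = 540.47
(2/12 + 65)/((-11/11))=-391/6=-65.17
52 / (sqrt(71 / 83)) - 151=-151+52 * sqrt(5893) / 71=-94.78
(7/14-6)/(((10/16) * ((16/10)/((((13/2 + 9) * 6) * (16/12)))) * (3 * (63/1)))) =-682/189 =-3.61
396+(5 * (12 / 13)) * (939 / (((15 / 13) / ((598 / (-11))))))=-2241732 / 11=-203793.82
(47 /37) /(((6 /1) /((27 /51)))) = 141 /1258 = 0.11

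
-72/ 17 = -4.24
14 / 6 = 7 / 3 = 2.33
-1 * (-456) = 456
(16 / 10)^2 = 64 / 25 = 2.56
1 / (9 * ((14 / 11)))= 11 / 126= 0.09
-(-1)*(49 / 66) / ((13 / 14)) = 343 / 429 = 0.80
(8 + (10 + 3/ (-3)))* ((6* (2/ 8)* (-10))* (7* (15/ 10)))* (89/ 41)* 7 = -40684.94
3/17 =0.18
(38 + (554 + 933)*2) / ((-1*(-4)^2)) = -753 / 4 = -188.25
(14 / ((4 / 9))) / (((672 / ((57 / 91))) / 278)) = 23769 / 2912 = 8.16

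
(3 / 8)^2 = 0.14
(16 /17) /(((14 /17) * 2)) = 4 /7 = 0.57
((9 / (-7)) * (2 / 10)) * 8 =-72 / 35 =-2.06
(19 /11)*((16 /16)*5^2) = 475 /11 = 43.18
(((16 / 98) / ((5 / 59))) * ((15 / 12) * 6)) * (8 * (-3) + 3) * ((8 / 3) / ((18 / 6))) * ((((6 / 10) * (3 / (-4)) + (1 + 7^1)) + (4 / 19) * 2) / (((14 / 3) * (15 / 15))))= -2144532 / 4655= -460.69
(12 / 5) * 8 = 96 / 5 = 19.20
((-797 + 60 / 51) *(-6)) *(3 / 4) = 121761 / 34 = 3581.21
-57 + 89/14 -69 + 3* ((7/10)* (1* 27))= -62.94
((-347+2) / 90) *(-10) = 115 / 3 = 38.33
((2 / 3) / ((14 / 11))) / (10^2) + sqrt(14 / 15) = 11 / 2100 + sqrt(210) / 15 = 0.97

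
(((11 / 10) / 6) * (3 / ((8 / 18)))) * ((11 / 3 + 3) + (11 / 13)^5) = 260997429 / 29703440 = 8.79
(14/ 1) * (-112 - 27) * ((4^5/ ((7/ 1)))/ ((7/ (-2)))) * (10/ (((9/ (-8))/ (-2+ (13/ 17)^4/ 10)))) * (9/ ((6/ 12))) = 14956521127936/ 584647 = 25582139.53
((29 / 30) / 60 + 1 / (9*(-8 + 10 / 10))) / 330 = 1 / 1386000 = 0.00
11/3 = 3.67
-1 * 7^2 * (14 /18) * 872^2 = -260811712 /9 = -28979079.11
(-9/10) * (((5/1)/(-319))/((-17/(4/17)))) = -18/92191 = -0.00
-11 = -11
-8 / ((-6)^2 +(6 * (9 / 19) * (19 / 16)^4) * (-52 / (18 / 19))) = 131072 / 4492695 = 0.03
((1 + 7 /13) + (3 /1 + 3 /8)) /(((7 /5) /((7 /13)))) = 2555 /1352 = 1.89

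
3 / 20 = 0.15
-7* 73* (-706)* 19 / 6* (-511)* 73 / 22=-127847713931 / 66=-1937086574.71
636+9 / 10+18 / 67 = 426903 / 670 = 637.17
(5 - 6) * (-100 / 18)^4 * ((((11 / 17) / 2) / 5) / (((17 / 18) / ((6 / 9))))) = -27500000 / 632043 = -43.51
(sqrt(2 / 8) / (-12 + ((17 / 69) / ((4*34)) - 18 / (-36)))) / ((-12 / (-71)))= -1633 / 6347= -0.26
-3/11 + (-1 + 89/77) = -9/77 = -0.12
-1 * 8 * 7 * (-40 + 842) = -44912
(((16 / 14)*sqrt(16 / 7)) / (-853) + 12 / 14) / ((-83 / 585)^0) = 6 / 7- 32*sqrt(7) / 41797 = 0.86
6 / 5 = 1.20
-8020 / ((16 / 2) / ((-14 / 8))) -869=7083 / 8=885.38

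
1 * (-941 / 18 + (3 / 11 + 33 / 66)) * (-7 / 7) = 5099 / 99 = 51.51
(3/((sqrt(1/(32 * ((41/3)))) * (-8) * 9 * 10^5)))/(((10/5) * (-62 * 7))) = sqrt(246)/1562400000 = 0.00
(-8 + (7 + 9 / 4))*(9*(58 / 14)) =1305 / 28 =46.61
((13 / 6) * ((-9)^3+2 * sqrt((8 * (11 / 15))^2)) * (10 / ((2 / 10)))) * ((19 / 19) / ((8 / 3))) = -699335 / 24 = -29138.96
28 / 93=0.30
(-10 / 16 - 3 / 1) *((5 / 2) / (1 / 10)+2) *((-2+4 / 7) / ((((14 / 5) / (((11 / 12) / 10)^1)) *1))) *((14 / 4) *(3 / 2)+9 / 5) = 404811 / 12544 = 32.27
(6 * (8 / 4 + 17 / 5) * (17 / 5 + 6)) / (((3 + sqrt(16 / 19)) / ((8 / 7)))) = 3471984 / 27125-243648 * sqrt(19) / 27125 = 88.85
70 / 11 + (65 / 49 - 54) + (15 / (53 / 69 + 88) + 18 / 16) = -4852709 / 107800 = -45.02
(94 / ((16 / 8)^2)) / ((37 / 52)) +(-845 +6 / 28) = -420491 / 518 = -811.76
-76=-76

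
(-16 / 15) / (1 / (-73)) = 1168 / 15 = 77.87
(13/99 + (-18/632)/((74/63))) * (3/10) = 247859/7716720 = 0.03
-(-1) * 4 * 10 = 40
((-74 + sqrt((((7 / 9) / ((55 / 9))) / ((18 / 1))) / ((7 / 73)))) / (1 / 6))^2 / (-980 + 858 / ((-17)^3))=-26634910769 / 132428945 + 2181372*sqrt(8030) / 132428945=-199.65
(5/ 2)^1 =5/ 2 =2.50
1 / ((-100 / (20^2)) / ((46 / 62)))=-92 / 31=-2.97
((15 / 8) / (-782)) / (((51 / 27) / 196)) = -0.25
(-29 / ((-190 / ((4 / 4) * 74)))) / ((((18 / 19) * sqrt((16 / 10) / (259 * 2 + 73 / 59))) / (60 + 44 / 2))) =43993 * sqrt(722986) / 2124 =17611.41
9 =9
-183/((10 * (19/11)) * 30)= -0.35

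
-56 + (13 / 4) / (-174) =-38989 / 696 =-56.02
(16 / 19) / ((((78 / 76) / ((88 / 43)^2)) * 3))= 247808 / 216333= 1.15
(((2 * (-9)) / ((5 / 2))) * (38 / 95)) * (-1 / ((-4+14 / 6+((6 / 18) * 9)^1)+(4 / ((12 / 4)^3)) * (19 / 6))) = 2916 / 1825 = 1.60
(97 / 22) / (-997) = -0.00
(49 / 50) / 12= 0.08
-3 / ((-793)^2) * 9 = -27 / 628849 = -0.00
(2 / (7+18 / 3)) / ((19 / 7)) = 14 / 247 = 0.06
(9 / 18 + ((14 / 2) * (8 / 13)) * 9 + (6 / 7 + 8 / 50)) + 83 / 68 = 6421127 / 154700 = 41.51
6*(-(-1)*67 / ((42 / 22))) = 1474 / 7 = 210.57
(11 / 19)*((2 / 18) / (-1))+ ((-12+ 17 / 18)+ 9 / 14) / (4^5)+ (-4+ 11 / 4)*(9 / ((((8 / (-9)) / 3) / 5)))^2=-8835229453 / 306432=-28832.59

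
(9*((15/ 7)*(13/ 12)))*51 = 29835/ 28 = 1065.54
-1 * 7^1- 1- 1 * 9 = -17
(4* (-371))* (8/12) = -2968/3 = -989.33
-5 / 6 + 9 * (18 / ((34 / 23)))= 11093 / 102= 108.75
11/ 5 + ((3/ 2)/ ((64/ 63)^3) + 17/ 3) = 73118099/ 7864320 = 9.30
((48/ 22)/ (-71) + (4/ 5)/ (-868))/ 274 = -26821/ 232183490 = -0.00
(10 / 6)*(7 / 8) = 35 / 24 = 1.46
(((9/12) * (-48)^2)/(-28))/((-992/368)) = 4968/217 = 22.89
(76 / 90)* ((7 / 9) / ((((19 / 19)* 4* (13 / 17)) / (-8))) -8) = -44612 / 5265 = -8.47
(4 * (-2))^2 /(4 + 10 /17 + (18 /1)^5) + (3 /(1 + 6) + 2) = 39006721 /16061367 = 2.43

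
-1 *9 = -9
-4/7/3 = -4/21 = -0.19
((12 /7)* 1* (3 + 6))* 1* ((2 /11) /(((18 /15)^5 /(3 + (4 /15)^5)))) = 2279149 /673596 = 3.38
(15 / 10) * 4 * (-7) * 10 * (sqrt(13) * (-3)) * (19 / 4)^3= 2160585 * sqrt(13) / 16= 486881.25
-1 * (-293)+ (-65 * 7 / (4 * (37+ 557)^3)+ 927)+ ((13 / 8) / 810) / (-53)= 271034775498967 / 222159659040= 1220.00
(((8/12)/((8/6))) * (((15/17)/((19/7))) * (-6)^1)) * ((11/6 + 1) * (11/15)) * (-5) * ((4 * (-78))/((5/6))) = -72072/19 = -3793.26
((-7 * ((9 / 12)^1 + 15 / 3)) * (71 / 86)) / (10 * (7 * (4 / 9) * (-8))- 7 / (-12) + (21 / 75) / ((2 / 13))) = 0.13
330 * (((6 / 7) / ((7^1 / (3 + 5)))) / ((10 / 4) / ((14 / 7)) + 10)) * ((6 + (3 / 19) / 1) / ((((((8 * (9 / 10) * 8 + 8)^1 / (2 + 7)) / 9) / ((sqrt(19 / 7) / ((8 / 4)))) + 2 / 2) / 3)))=81062467200 / 5102027 - 131301181440 * sqrt(133) / 96938513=267.67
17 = 17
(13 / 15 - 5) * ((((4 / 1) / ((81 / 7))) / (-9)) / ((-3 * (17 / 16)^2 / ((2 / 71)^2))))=-1777664 / 47791931445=-0.00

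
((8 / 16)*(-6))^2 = 9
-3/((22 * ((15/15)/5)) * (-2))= 15/44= 0.34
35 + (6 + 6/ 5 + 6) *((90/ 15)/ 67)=12121/ 335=36.18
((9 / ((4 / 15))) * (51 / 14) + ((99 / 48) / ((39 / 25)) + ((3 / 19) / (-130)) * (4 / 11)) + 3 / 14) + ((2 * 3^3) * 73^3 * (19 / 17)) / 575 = 121827576102433 / 2974571600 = 40956.34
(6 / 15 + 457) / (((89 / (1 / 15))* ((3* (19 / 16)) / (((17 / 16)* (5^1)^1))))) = 38879 / 76095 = 0.51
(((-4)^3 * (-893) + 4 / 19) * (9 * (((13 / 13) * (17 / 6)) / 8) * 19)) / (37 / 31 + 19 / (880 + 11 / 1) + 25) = 22495067199 / 170372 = 132035.00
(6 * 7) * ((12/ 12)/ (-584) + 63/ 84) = 9177/ 292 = 31.43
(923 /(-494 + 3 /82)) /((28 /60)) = -227058 /56707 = -4.00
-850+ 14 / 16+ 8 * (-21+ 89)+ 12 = -2345 / 8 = -293.12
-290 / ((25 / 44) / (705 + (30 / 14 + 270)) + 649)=-17455680 / 39064643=-0.45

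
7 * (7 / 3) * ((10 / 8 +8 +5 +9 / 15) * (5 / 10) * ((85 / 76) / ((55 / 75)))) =112455 / 608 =184.96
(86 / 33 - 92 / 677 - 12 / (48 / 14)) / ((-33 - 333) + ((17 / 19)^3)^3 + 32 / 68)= 252424065026111645 / 89505434619910319274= 0.00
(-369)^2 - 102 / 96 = 2178559 / 16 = 136159.94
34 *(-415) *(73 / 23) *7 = -7210210 / 23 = -313487.39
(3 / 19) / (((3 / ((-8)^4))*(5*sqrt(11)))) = 13.00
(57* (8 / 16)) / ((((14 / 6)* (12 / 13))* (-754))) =-57 / 3248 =-0.02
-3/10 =-0.30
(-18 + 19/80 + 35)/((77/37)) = 7289/880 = 8.28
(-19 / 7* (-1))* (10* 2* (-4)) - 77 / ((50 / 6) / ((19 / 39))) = -504241 / 2275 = -221.64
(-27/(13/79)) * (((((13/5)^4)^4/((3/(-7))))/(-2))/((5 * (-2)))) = 254752189531129697589/3051757812500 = 83477197.47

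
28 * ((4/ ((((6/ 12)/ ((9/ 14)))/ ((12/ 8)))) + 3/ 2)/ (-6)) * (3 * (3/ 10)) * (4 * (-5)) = 774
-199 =-199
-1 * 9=-9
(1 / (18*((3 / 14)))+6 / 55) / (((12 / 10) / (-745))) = -407515 / 1782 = -228.68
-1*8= -8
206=206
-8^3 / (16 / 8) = -256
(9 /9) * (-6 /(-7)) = 6 /7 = 0.86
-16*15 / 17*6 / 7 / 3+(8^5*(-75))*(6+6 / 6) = -17203204.03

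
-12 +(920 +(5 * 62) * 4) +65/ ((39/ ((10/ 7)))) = 45158/ 21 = 2150.38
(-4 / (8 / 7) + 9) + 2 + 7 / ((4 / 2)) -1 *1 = 10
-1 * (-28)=28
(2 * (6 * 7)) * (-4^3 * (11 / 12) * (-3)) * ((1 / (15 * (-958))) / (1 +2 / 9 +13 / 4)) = -0.23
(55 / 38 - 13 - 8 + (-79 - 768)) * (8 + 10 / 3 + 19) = -2996539 / 114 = -26285.43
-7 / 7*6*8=-48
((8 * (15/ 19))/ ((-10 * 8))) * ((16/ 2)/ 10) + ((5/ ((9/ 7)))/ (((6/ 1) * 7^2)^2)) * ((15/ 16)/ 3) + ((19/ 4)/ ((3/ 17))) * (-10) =-45478471897/ 168920640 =-269.23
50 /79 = 0.63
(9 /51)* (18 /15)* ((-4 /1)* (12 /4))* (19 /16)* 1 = -513 /170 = -3.02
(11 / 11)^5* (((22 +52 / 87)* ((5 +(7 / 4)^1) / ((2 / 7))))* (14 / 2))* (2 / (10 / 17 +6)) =1052793 / 928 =1134.48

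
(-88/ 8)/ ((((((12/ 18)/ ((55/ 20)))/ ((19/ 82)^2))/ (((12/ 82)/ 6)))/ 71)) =-9304053/ 2205472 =-4.22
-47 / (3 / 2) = -31.33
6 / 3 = 2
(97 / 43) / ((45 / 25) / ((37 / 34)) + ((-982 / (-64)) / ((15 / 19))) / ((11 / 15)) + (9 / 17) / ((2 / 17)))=6316640 / 91444531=0.07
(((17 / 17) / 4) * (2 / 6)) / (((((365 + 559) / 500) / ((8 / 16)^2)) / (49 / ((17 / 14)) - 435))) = -838625 / 188496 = -4.45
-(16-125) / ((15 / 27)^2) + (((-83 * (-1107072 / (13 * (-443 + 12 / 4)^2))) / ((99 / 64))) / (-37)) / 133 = 751762038563 / 2128701575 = 353.16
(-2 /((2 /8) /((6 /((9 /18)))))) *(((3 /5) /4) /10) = -36 /25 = -1.44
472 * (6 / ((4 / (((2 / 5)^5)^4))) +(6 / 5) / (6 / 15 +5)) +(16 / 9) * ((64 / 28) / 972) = 104.89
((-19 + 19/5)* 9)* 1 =-684/5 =-136.80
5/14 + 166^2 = 385789/14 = 27556.36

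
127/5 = 25.40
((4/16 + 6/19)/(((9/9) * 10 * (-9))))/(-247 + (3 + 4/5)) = 43/1663488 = 0.00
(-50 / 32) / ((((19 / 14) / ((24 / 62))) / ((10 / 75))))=-35 / 589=-0.06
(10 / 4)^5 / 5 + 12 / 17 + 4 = 13185 / 544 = 24.24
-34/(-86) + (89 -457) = -15807/43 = -367.60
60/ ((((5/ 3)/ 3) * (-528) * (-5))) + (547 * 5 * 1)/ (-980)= -7411/ 2695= -2.75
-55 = -55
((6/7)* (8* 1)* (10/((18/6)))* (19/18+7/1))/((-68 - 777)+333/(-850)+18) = -0.22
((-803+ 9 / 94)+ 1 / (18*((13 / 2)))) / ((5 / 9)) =-8830247 / 6110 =-1445.21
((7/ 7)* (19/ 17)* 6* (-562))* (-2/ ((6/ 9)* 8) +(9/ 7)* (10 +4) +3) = -2642805/ 34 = -77729.56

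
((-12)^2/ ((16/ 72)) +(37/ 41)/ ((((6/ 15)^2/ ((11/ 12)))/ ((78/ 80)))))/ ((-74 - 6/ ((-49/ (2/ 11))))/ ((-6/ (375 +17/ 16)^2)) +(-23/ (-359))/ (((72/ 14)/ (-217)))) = 1085168771442/ 2897517271733879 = 0.00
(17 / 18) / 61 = 0.02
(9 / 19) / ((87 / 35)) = 105 / 551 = 0.19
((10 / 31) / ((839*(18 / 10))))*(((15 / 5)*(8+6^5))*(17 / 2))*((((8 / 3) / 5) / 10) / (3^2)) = 529312 / 2106729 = 0.25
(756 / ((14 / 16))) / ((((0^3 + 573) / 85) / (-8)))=-195840 / 191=-1025.34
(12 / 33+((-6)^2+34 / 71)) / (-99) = -28774 / 77319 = -0.37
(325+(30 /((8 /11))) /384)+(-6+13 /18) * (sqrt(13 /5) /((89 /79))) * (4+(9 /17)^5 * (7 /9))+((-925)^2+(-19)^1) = 438236727 /512 - 8593757855 * sqrt(65) /2274610914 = 855900.65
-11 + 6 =-5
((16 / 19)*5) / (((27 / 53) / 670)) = 2840800 / 513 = 5537.62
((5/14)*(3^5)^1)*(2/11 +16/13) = 122715/1001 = 122.59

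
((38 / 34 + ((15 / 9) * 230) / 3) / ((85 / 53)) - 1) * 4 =4128832 / 13005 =317.48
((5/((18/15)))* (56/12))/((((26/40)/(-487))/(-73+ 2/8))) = 41334125/39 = 1059849.36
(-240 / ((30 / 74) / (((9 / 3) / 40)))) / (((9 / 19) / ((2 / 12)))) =-703 / 45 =-15.62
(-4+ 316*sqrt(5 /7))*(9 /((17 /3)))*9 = 3760.34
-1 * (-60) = 60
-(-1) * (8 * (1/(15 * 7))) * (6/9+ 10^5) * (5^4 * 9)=300002000/7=42857428.57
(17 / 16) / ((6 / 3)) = 17 / 32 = 0.53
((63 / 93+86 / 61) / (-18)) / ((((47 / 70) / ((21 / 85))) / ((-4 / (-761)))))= -773612 / 3449405247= -0.00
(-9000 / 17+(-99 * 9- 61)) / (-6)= 12592 / 51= 246.90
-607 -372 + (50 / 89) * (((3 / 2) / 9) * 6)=-87081 / 89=-978.44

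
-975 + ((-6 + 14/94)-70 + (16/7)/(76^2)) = -124808483/118769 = -1050.85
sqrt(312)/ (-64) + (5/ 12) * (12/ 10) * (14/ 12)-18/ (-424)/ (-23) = 4253/ 7314-sqrt(78)/ 32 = 0.31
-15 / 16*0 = 0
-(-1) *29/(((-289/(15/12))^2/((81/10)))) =0.00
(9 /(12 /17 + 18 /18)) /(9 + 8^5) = 153 /950533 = 0.00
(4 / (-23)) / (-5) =4 / 115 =0.03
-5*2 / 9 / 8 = -5 / 36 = -0.14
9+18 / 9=11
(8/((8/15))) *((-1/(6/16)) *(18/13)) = -55.38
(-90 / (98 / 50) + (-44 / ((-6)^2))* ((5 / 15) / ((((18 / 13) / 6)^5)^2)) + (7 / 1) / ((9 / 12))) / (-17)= 74308585196309 / 1328071059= 55952.27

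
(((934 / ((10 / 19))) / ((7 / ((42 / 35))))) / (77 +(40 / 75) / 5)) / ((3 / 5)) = 266190 / 40481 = 6.58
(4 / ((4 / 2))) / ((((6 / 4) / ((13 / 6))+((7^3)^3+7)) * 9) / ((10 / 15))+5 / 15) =156 / 42492356297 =0.00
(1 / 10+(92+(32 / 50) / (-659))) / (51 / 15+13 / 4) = 13.85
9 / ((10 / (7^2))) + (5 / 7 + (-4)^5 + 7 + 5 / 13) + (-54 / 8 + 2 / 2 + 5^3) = -1551643 / 1820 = -852.55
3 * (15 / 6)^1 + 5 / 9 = 145 / 18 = 8.06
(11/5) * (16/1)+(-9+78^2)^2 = 184528301/5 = 36905660.20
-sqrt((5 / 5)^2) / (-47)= 1 / 47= 0.02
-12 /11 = -1.09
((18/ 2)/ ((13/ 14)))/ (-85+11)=-63/ 481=-0.13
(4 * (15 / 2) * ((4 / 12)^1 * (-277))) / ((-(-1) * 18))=-1385 / 9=-153.89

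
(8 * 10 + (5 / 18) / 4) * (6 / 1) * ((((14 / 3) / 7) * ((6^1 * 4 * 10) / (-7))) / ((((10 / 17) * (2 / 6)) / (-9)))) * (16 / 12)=4704240 / 7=672034.29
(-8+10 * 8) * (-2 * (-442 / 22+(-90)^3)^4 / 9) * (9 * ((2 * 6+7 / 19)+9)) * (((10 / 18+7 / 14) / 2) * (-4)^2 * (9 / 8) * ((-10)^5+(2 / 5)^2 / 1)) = 302222346295777515679035349883739431232 / 366025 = 825687716128071895851472800000000.00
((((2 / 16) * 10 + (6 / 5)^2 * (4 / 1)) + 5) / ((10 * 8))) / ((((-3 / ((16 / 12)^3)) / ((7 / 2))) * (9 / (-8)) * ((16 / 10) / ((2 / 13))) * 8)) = 8407 / 1895400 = 0.00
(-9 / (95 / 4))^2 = 1296 / 9025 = 0.14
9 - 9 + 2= 2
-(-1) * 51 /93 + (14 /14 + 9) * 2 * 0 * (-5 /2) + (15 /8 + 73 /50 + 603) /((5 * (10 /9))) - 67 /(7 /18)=-135835549 /2170000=-62.60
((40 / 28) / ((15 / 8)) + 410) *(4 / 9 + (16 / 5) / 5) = 2104744 / 4725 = 445.45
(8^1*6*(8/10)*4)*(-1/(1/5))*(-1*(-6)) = -4608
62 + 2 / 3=188 / 3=62.67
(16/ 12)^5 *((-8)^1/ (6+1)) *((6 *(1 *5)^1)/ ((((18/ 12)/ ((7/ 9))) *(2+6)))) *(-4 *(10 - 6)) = 327680/ 2187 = 149.83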